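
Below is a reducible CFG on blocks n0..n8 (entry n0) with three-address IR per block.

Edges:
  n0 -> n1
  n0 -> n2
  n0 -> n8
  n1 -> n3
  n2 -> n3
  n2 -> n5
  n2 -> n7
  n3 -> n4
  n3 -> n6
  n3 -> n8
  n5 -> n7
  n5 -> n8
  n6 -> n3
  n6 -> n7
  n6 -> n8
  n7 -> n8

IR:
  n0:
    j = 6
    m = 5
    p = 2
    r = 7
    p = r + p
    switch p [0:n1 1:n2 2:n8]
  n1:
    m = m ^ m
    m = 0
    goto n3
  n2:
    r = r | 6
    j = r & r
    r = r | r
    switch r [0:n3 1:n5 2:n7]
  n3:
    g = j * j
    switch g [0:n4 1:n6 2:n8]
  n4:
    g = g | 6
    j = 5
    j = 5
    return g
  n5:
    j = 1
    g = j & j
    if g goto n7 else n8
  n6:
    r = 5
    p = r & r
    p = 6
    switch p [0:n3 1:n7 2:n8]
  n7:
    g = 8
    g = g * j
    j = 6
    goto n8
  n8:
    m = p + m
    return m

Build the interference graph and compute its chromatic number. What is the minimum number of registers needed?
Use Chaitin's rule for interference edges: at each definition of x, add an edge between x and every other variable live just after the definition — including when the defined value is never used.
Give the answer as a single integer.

def/use:
  n0 def {j,m,p,r} use ∅
  n1 def {m} use {m}
  n2 def {j,r} use {r}
  n3 def {g} use {j}
  n4 def {g,j} use {g}
  n5 def {g,j} use ∅
  n6 def {p,r} use ∅
  n7 def {g,j} use {j}
  n8 def {m} use {m,p}

Liveness:
  n0 li=∅ lo={j,m,p,r}
  n1 li={j,m,p} lo={j,m,p}
  n2 li={m,p,r} lo={j,m,p}
  n3 li={j,m,p} lo={g,j,m,p}
  n4 li={g} lo=∅
  n5 li={m,p} lo={j,m,p}
  n6 li={j,m} lo={j,m,p}
  n7 li={j,m,p} lo={m,p}
  n8 li={m,p} lo=∅

Interference:
  g — {j,m,p}
  j — {g,m,p,r}
  m — {g,j,p,r}
  p — {g,j,m,r}
  r — {j,m,p}

Chromatic number:
  clique {g,j,m,p} ⇒ need ≥ 4
  4-colouring: c0={j}  c1={m}  c2={p}  c3={g,r}
  χ = 4

Answer: 4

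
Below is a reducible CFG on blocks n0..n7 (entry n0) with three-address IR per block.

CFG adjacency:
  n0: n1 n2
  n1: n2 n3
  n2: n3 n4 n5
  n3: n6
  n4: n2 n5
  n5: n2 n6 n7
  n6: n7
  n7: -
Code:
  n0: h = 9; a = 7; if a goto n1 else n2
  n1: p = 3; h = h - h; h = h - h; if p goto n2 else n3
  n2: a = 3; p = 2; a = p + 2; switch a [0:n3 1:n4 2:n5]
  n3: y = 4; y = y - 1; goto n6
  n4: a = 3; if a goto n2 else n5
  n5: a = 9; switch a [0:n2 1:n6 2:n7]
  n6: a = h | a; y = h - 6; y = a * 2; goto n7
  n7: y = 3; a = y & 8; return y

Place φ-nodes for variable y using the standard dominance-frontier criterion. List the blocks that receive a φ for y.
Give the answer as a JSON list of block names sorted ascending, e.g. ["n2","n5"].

idom tree: n1←n0 n2←n0 n3←n0 n4←n2 n5←n2 n6←n0 n7←n0
Dom at joins:
  n2: preds {n0,n1,n4,n5}: {n0} ∩ {n0,n1} ∩ {n0,n2,n4} ∩ {n0,n2,n5} = {n0}; idom=n0
  n3: preds {n1,n2}: {n0,n1} ∩ {n0,n2} = {n0}; idom=n0
  n5: preds {n2,n4}: {n0,n2} ∩ {n0,n2,n4} = {n0,n2}; idom=n2
  n6: preds {n3,n5}: {n0,n3} ∩ {n0,n2,n5} = {n0}; idom=n0
  n7: preds {n5,n6}: {n0,n2,n5} ∩ {n0,n6} = {n0}; idom=n0

DF walk-up:
  join n2 pred n0: · stop@n0
  join n2 pred n1: n1 stop@n0
  join n2 pred n4: n4→n2 stop@n0
  join n2 pred n5: n5→n2 stop@n0
  join n3 pred n1: n1 stop@n0
  join n3 pred n2: n2 stop@n0
  join n5 pred n2: · stop@n2
  join n5 pred n4: n4 stop@n2
  join n6 pred n3: n3 stop@n0
  join n6 pred n5: n5→n2 stop@n0
  join n7 pred n5: n5→n2 stop@n0
  join n7 pred n6: n6 stop@n0
  n0 → ∅
  n1 → {n2,n3}
  n2 → {n2,n3,n6,n7}
  n3 → {n6}
  n4 → {n2,n5}
  n5 → {n2,n6,n7}
  n6 → {n7}
  n7 → ∅

φ for y: defs {n3,n6,n7}
  DF⁺ = {n6,n7}

Answer: ["n6", "n7"]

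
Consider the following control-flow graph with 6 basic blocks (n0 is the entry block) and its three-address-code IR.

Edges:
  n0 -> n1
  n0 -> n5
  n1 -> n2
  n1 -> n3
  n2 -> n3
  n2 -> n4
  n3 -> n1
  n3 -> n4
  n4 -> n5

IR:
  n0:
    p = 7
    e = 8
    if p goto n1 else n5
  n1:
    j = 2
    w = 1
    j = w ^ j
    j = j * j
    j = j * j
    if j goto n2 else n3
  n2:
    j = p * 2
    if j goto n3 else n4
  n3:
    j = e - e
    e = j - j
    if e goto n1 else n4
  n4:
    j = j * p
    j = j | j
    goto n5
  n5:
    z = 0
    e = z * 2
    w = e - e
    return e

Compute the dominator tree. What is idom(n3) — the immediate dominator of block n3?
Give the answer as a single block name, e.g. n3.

idom tree: n1←n0 n2←n1 n3←n1 n4←n1 n5←n0
Join-block Dom:
  n1: preds {n0,n3}: {n0} ∩ {n0,n1,n3} = {n0}; idom=n0
  n3: preds {n1,n2}: {n0,n1} ∩ {n0,n1,n2} = {n0,n1}; idom=n1
  n4: preds {n2,n3}: {n0,n1,n2} ∩ {n0,n1,n3} = {n0,n1}; idom=n1
  n5: preds {n0,n4}: {n0} ∩ {n0,n1,n4} = {n0}; idom=n0

idom(n3) = n1

Answer: n1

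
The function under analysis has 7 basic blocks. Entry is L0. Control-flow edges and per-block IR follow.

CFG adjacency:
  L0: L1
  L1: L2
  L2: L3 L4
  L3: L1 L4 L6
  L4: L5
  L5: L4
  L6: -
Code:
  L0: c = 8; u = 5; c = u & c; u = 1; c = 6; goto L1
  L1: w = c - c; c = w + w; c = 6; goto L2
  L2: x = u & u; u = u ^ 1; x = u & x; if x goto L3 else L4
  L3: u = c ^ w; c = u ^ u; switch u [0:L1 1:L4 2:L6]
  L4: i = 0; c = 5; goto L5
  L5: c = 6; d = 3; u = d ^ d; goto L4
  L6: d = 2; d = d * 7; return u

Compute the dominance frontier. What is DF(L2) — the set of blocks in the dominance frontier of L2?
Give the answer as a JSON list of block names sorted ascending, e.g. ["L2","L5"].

idom tree: L1←L0 L2←L1 L3←L2 L4←L2 L5←L4 L6←L3
Join-block Dom:
  L1: preds {L0,L3}: {L0} ∩ {L0,L1,L2,L3} = {L0}; idom=L0
  L4: preds {L2,L3,L5}: {L0,L1,L2} ∩ {L0,L1,L2,L3} ∩ {L0,L1,L2,L4,L5} = {L0,L1,L2}; idom=L2

Frontier:
  L1←L0: walk · to L0
  L1←L3: walk L3→L2→L1 to L0
  L4←L2: walk · to L2
  L4←L3: walk L3 to L2
  L4←L5: walk L5→L4 to L2
  L0 → ∅
  L1 → {L1}
  L2 → {L1}
  L3 → {L1,L4}
  L4 → {L4}
  L5 → {L4}
  L6 → ∅

DF(L2) = ["L1"]

Answer: ["L1"]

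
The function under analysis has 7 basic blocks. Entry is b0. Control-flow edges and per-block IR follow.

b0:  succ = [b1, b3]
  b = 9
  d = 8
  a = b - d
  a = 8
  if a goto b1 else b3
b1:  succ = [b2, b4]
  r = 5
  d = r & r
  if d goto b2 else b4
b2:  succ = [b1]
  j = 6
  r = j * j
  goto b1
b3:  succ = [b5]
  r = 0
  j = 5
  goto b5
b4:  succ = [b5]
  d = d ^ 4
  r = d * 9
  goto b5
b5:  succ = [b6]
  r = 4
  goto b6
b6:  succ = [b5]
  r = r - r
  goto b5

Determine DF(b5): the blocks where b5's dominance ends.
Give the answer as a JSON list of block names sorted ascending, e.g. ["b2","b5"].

idom tree: b1←b0 b2←b1 b3←b0 b4←b1 b5←b0 b6←b5
Join-block Dom:
  b1: preds {b0,b2}: {b0} ∩ {b0,b1,b2} = {b0}; idom=b0
  b5: preds {b3,b4,b6}: {b0,b3} ∩ {b0,b1,b4} ∩ {b0,b5,b6} = {b0}; idom=b0

DF walk-up:
  join b1 pred b0: · stop@b0
  join b1 pred b2: b2→b1 stop@b0
  join b5 pred b3: b3 stop@b0
  join b5 pred b4: b4→b1 stop@b0
  join b5 pred b6: b6→b5 stop@b0
  b0: DF=∅
  b1: DF={b1,b5}
  b2: DF={b1}
  b3: DF={b5}
  b4: DF={b5}
  b5: DF={b5}
  b6: DF={b5}

DF(b5) = ["b5"]

Answer: ["b5"]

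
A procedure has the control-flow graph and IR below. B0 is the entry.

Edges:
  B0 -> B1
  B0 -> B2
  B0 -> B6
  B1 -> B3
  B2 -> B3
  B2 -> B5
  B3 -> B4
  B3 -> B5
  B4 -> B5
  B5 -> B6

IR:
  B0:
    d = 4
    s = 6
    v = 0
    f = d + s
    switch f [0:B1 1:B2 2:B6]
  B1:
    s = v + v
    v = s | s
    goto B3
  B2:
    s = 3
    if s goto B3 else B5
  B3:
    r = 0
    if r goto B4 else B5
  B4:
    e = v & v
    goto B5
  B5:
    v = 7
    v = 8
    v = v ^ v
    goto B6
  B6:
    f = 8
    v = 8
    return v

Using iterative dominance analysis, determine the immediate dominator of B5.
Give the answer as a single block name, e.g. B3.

Answer: B0

Derivation:
idom tree: B1←B0 B2←B0 B3←B0 B4←B3 B5←B0 B6←B0
Join-block Dom:
  B3: preds {B1,B2}: {B0,B1} ∩ {B0,B2} = {B0}; idom=B0
  B5: preds {B2,B3,B4}: {B0,B2} ∩ {B0,B3} ∩ {B0,B3,B4} = {B0}; idom=B0
  B6: preds {B0,B5}: {B0} ∩ {B0,B5} = {B0}; idom=B0

idom(B5) = B0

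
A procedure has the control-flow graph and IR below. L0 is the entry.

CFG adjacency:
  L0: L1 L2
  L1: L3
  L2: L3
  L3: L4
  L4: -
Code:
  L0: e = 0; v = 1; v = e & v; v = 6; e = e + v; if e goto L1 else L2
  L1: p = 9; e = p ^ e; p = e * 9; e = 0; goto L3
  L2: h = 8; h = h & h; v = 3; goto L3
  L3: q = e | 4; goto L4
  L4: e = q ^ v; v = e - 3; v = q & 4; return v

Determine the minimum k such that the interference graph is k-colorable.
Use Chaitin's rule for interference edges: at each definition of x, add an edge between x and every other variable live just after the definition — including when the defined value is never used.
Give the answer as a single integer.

Answer: 3

Working:
Per-block:
  L0: def={e,v} ue=∅
  L1: def={e,p} ue={e}
  L2: def={h,v} ue=∅
  L3: def={q} ue={e}
  L4: def={e,v} ue={q,v}

Backward fixpoint:
  live L0: ∅→{e,v}
  live L1: {e,v}→{e,v}
  live L2: {e}→{e,v}
  live L3: {e,v}→{q,v}
  live L4: {q,v}→∅

Conflict graph:
  e↔{h,p,q,v}
  h↔{e}
  p↔{e,v}
  q↔{e,v}
  v↔{e,p,q}

Colouring:
  clique {e,p,v} ⇒ need ≥ 3
  assign e→c0 h→c1 p→c2 q→c2 v→c1 — no edge inside a register ⇒ χ ≤ 3
  χ = 3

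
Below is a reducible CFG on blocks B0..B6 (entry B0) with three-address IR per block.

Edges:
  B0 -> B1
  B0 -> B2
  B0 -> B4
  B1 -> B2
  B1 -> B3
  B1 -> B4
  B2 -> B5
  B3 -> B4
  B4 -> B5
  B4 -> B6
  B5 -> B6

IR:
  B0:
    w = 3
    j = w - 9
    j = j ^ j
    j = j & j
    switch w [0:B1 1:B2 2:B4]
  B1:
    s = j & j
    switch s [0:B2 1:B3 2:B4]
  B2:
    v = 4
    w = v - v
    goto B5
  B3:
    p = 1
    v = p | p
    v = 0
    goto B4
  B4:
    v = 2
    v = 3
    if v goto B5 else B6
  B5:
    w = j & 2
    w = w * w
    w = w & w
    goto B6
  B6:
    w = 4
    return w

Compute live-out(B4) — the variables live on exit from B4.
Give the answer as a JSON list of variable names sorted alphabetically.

Block summaries:
  B0: {j,w} / ∅
  B1: {s} / {j}
  B2: {v,w} / ∅
  B3: {p,v} / ∅
  B4: {v} / ∅
  B5: {w} / {j}
  B6: {w} / ∅

Liveness:
  B0: in=∅ out={j}
  B1: in={j} out={j}
  B2: in={j} out={j}
  B3: in={j} out={j}
  B4: in={j} out={j}
  B5: in={j} out=∅
  B6: in=∅ out=∅

live-out(B4) = ["j"]

Answer: ["j"]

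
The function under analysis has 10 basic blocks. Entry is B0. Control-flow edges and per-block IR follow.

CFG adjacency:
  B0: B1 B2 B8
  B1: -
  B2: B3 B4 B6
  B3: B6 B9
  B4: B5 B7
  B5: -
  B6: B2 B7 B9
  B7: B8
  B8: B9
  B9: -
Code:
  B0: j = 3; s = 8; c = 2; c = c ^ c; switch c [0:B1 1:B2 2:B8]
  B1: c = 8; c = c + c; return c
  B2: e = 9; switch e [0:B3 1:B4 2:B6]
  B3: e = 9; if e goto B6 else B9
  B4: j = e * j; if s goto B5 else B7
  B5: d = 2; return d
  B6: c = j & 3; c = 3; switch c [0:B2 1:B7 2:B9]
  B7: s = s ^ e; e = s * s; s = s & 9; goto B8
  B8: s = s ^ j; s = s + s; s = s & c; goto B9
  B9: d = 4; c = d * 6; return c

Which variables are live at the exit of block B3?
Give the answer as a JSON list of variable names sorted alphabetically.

Per-block:
  B0: def={c,j,s} ue=∅
  B1: def={c} ue=∅
  B2: def={e} ue=∅
  B3: def={e} ue=∅
  B4: def={j} ue={e,j,s}
  B5: def={d} ue=∅
  B6: def={c} ue={j}
  B7: def={e,s} ue={e,s}
  B8: def={s} ue={c,j,s}
  B9: def={c,d} ue=∅

Liveness:
  live B0: ∅→{c,j,s}
  live B1: ∅→∅
  live B2: {c,j,s}→{c,e,j,s}
  live B3: {j,s}→{e,j,s}
  live B4: {c,e,j,s}→{c,e,j,s}
  live B5: ∅→∅
  live B6: {e,j,s}→{c,e,j,s}
  live B7: {c,e,j,s}→{c,j,s}
  live B8: {c,j,s}→∅
  live B9: ∅→∅

live-out(B3) = ["e", "j", "s"]

Answer: ["e", "j", "s"]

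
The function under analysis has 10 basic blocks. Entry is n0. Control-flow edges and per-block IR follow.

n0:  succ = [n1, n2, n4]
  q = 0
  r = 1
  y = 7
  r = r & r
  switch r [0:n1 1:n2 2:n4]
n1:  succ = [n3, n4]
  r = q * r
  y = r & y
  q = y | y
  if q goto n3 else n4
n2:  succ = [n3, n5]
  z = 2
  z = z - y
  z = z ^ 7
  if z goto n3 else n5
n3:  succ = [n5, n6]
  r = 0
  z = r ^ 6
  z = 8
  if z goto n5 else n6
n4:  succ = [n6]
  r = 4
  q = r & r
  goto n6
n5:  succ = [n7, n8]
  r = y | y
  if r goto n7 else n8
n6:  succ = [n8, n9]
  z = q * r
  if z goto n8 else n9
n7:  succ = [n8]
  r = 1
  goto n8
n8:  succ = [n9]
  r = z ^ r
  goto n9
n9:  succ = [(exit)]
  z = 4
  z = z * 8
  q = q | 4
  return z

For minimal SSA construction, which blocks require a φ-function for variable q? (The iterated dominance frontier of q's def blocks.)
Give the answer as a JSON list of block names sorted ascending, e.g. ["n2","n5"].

idom tree: n1←n0 n2←n0 n3←n0 n4←n0 n5←n0 n6←n0 n7←n5 n8←n0 n9←n0
Dom∩ at merges:
  n3: preds {n1,n2}: {n0,n1} ∩ {n0,n2} = {n0}; idom=n0
  n4: preds {n0,n1}: {n0} ∩ {n0,n1} = {n0}; idom=n0
  n5: preds {n2,n3}: {n0,n2} ∩ {n0,n3} = {n0}; idom=n0
  n6: preds {n3,n4}: {n0,n3} ∩ {n0,n4} = {n0}; idom=n0
  n8: preds {n5,n6,n7}: {n0,n5} ∩ {n0,n6} ∩ {n0,n5,n7} = {n0}; idom=n0
  n9: preds {n6,n8}: {n0,n6} ∩ {n0,n8} = {n0}; idom=n0

Frontier:
  join n3 pred n1: n1 stop@n0
  join n3 pred n2: n2 stop@n0
  join n4 pred n0: · stop@n0
  join n4 pred n1: n1 stop@n0
  join n5 pred n2: n2 stop@n0
  join n5 pred n3: n3 stop@n0
  join n6 pred n3: n3 stop@n0
  join n6 pred n4: n4 stop@n0
  join n8 pred n5: n5 stop@n0
  join n8 pred n6: n6 stop@n0
  join n8 pred n7: n7→n5 stop@n0
  join n9 pred n6: n6 stop@n0
  join n9 pred n8: n8 stop@n0
  n0 → ∅
  n1 → {n3,n4}
  n2 → {n3,n5}
  n3 → {n5,n6}
  n4 → {n6}
  n5 → {n8}
  n6 → {n8,n9}
  n7 → {n8}
  n8 → {n9}
  n9 → ∅

φ for q: defs {n0,n1,n4,n9}
  DF⁺ = {n3,n4,n5,n6,n8,n9}

Answer: ["n3", "n4", "n5", "n6", "n8", "n9"]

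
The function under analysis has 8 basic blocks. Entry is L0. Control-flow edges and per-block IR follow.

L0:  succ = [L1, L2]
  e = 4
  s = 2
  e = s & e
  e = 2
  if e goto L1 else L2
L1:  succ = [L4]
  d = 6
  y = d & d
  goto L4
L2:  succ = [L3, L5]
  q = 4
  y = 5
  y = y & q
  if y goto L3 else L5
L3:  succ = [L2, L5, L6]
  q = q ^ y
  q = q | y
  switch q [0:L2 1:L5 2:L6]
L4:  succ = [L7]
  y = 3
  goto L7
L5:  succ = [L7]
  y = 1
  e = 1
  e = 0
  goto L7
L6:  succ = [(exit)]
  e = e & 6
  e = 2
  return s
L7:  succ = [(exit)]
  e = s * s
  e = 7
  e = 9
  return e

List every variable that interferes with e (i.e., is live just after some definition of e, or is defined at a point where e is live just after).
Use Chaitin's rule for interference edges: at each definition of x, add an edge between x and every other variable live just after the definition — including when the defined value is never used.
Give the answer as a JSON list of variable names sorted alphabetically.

def/use:
  L0: {e,s} / ∅
  L1: {d,y} / ∅
  L2: {q,y} / ∅
  L3: {q} / {q,y}
  L4: {y} / ∅
  L5: {e,y} / ∅
  L6: {e} / {e,s}
  L7: {e} / {s}

Liveness:
  L0: in=∅ out={e,s}
  L1: in={s} out={s}
  L2: in={e,s} out={e,q,s,y}
  L3: in={e,q,s,y} out={e,s}
  L4: in={s} out={s}
  L5: in={s} out={s}
  L6: in={e,s} out=∅
  L7: in={s} out=∅

Conflict graph:
  d↔{s}
  e↔{q,s,y}
  q↔{e,s,y}
  s↔{d,e,q,y}
  y↔{e,q,s}

N(e) = ["q", "s", "y"]

Answer: ["q", "s", "y"]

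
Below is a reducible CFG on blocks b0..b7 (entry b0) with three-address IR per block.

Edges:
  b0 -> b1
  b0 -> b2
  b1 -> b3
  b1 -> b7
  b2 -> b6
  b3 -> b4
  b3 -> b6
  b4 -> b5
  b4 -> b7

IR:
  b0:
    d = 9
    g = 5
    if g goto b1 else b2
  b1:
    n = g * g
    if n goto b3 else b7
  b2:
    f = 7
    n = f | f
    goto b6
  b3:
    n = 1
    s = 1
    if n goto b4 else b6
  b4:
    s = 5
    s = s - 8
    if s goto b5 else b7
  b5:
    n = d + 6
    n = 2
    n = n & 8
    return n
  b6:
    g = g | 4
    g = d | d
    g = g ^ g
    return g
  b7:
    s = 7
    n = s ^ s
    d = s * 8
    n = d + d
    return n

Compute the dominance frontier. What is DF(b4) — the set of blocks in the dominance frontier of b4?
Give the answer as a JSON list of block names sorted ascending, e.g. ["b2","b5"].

Answer: ["b7"]

Derivation:
idom tree: b1←b0 b2←b0 b3←b1 b4←b3 b5←b4 b6←b0 b7←b1
Dom at joins:
  b6: preds {b2,b3}: {b0,b2} ∩ {b0,b1,b3} = {b0}; idom=b0
  b7: preds {b1,b4}: {b0,b1} ∩ {b0,b1,b3,b4} = {b0,b1}; idom=b1

DF walk-up:
  join b6 pred b2: b2 stop@b0
  join b6 pred b3: b3→b1 stop@b0
  join b7 pred b1: · stop@b1
  join b7 pred b4: b4→b3 stop@b1
  b0 → ∅
  b1 → {b6}
  b2 → {b6}
  b3 → {b6,b7}
  b4 → {b7}
  b5 → ∅
  b6 → ∅
  b7 → ∅

DF(b4) = ["b7"]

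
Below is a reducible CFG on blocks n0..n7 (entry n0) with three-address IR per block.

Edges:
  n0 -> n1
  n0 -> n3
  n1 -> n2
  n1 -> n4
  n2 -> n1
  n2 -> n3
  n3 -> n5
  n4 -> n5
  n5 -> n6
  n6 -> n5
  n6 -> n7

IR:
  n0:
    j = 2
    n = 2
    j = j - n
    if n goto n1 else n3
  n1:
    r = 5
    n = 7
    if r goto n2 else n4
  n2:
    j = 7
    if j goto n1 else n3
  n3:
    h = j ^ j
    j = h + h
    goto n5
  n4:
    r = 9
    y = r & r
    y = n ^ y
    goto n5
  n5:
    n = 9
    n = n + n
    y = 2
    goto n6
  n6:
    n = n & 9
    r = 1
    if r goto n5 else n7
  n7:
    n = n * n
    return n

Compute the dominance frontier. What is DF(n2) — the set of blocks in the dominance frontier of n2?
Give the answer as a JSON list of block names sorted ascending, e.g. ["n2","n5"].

idom tree: n1←n0 n2←n1 n3←n0 n4←n1 n5←n0 n6←n5 n7←n6
Join-block Dom:
  n1: preds {n0,n2}: {n0} ∩ {n0,n1,n2} = {n0}; idom=n0
  n3: preds {n0,n2}: {n0} ∩ {n0,n1,n2} = {n0}; idom=n0
  n5: preds {n3,n4,n6}: {n0,n3} ∩ {n0,n1,n4} ∩ {n0,n5,n6} = {n0}; idom=n0

DF derivation:
  join n1 pred n0: · stop@n0
  join n1 pred n2: n2→n1 stop@n0
  join n3 pred n0: · stop@n0
  join n3 pred n2: n2→n1 stop@n0
  join n5 pred n3: n3 stop@n0
  join n5 pred n4: n4→n1 stop@n0
  join n5 pred n6: n6→n5 stop@n0
  DF(n0)=∅
  DF(n1)={n1,n3,n5}
  DF(n2)={n1,n3}
  DF(n3)={n5}
  DF(n4)={n5}
  DF(n5)={n5}
  DF(n6)={n5}
  DF(n7)=∅

DF(n2) = ["n1", "n3"]

Answer: ["n1", "n3"]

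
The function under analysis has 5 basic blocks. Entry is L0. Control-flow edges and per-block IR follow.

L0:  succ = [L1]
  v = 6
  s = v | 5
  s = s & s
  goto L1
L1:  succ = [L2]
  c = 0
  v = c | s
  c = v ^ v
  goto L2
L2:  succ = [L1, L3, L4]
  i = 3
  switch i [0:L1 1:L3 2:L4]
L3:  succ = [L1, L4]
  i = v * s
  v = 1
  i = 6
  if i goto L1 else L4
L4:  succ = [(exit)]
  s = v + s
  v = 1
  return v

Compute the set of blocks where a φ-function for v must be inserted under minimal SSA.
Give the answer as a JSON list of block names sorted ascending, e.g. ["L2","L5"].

idom tree: L1←L0 L2←L1 L3←L2 L4←L2
Dom at joins:
  L1: preds {L0,L2,L3}: {L0} ∩ {L0,L1,L2} ∩ {L0,L1,L2,L3} = {L0}; idom=L0
  L4: preds {L2,L3}: {L0,L1,L2} ∩ {L0,L1,L2,L3} = {L0,L1,L2}; idom=L2

DF derivation:
  L1←L0: walk · to L0
  L1←L2: walk L2→L1 to L0
  L1←L3: walk L3→L2→L1 to L0
  L4←L2: walk · to L2
  L4←L3: walk L3 to L2
  L0: DF=∅
  L1: DF={L1}
  L2: DF={L1}
  L3: DF={L1,L4}
  L4: DF=∅

φ for v: defs {L0,L1,L3,L4}
  DF⁺ = {L1,L4}

Answer: ["L1", "L4"]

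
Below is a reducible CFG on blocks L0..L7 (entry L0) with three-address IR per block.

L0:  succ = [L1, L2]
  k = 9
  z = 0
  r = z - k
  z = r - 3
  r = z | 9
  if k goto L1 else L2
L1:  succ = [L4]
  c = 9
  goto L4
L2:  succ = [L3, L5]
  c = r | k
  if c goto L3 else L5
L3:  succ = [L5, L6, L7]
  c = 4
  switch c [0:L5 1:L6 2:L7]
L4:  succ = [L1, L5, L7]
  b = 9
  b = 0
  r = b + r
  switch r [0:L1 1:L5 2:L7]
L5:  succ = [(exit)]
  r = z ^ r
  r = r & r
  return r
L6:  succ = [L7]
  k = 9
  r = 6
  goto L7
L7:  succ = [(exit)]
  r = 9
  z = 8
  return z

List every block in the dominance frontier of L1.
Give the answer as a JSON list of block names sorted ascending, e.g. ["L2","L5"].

Answer: ["L1", "L5", "L7"]

Analysis:
idom tree: L1←L0 L2←L0 L3←L2 L4←L1 L5←L0 L6←L3 L7←L0
Dom∩ at merges:
  L1: preds {L0,L4}: {L0} ∩ {L0,L1,L4} = {L0}; idom=L0
  L5: preds {L2,L3,L4}: {L0,L2} ∩ {L0,L2,L3} ∩ {L0,L1,L4} = {L0}; idom=L0
  L7: preds {L3,L4,L6}: {L0,L2,L3} ∩ {L0,L1,L4} ∩ {L0,L2,L3,L6} = {L0}; idom=L0

Frontier:
  L1←L0: walk · to L0
  L1←L4: walk L4→L1 to L0
  L5←L2: walk L2 to L0
  L5←L3: walk L3→L2 to L0
  L5←L4: walk L4→L1 to L0
  L7←L3: walk L3→L2 to L0
  L7←L4: walk L4→L1 to L0
  L7←L6: walk L6→L3→L2 to L0
  L0: DF=∅
  L1: DF={L1,L5,L7}
  L2: DF={L5,L7}
  L3: DF={L5,L7}
  L4: DF={L1,L5,L7}
  L5: DF=∅
  L6: DF={L7}
  L7: DF=∅

DF(L1) = ["L1", "L5", "L7"]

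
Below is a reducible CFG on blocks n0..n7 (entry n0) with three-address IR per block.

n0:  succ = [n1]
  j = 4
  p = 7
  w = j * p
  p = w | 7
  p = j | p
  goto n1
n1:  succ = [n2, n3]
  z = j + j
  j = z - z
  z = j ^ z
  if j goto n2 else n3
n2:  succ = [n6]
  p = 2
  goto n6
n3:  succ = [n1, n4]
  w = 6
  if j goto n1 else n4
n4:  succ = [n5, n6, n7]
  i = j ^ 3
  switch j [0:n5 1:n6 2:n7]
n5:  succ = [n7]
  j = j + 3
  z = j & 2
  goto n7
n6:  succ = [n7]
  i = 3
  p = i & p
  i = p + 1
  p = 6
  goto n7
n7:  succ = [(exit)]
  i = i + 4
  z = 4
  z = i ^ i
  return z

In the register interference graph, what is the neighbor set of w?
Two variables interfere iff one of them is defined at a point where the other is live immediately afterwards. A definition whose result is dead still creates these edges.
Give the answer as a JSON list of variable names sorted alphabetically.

Answer: ["j", "p"]

Derivation:
Per-block:
  n0: {j,p,w} / ∅
  n1: {j,z} / {j}
  n2: {p} / ∅
  n3: {w} / {j}
  n4: {i} / {j}
  n5: {j,z} / {j}
  n6: {i,p} / {p}
  n7: {i,z} / {i}

Liveness:
  n0: in=∅ out={j,p}
  n1: in={j,p} out={j,p}
  n2: in=∅ out={p}
  n3: in={j,p} out={j,p}
  n4: in={j,p} out={i,j,p}
  n5: in={i,j} out={i}
  n6: in={p} out={i}
  n7: in={i} out=∅

Interfere edges:
  i↔{j,p,z}
  j↔{i,p,w,z}
  p↔{i,j,w,z}
  w↔{j,p}
  z↔{i,j,p}

N(w) = ["j", "p"]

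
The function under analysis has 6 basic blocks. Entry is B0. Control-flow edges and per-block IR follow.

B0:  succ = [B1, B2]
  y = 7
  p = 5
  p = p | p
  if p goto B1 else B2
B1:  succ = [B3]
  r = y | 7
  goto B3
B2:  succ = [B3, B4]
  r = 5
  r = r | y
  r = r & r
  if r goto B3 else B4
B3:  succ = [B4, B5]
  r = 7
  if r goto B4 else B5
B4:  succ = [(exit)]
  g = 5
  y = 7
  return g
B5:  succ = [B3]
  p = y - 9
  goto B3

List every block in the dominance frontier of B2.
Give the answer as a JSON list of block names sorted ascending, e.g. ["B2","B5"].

idom tree: B1←B0 B2←B0 B3←B0 B4←B0 B5←B3
Dom∩ at merges:
  B3: preds {B1,B2,B5}: {B0,B1} ∩ {B0,B2} ∩ {B0,B3,B5} = {B0}; idom=B0
  B4: preds {B2,B3}: {B0,B2} ∩ {B0,B3} = {B0}; idom=B0

DF walk-up:
  B3←B1: walk B1 to B0
  B3←B2: walk B2 to B0
  B3←B5: walk B5→B3 to B0
  B4←B2: walk B2 to B0
  B4←B3: walk B3 to B0
  B0 → ∅
  B1 → {B3}
  B2 → {B3,B4}
  B3 → {B3,B4}
  B4 → ∅
  B5 → {B3}

DF(B2) = ["B3", "B4"]

Answer: ["B3", "B4"]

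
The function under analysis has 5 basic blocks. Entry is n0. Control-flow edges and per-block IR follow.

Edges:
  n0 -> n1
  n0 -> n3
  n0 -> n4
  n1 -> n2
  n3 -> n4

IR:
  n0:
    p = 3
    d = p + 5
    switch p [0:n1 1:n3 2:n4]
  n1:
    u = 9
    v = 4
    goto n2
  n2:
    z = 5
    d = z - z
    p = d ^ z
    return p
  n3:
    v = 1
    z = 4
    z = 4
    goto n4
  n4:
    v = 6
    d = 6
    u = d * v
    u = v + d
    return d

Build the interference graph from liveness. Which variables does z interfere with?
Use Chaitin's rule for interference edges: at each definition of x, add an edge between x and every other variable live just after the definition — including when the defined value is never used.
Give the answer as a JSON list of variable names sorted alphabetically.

Answer: ["d"]

Working:
Block summaries:
  n0: def={d,p} ue=∅
  n1: def={u,v} ue=∅
  n2: def={d,p,z} ue=∅
  n3: def={v,z} ue=∅
  n4: def={d,u,v} ue=∅

Liveness:
  n0 li=∅ lo=∅
  n1 li=∅ lo=∅
  n2 li=∅ lo=∅
  n3 li=∅ lo=∅
  n4 li=∅ lo=∅

Conflict graph:
  d↔{p,u,v,z}
  p↔{d}
  u↔{d,v}
  v↔{d,u}
  z↔{d}

N(z) = ["d"]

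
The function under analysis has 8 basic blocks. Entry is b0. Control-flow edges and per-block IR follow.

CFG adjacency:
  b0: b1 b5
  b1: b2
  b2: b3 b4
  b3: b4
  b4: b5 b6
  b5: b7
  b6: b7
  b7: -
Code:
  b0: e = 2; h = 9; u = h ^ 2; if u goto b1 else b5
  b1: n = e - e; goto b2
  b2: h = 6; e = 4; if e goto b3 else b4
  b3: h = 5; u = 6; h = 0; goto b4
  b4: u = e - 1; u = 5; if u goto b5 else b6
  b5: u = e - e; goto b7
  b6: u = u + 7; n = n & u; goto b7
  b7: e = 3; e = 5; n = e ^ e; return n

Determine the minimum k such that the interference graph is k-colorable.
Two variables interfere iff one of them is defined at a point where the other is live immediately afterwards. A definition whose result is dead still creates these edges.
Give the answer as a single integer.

def/use:
  b0 def {e,h,u} use ∅
  b1 def {n} use {e}
  b2 def {e,h} use ∅
  b3 def {h,u} use ∅
  b4 def {u} use {e}
  b5 def {u} use {e}
  b6 def {n,u} use {n,u}
  b7 def {e,n} use ∅

Backward fixpoint:
  b0 li=∅ lo={e}
  b1 li={e} lo={n}
  b2 li={n} lo={e,n}
  b3 li={e,n} lo={e,n}
  b4 li={e,n} lo={e,n,u}
  b5 li={e} lo=∅
  b6 li={n,u} lo=∅
  b7 li=∅ lo=∅

Conflict graph:
  e: {h,n,u}
  h: {e,n}
  n: {e,h,u}
  u: {e,n}

Colouring:
  lower bound: {e,h,n} mutually conflict ⇒ χ ≥ 3
  3-colouring: r0={e}  r1={n}  r2={h,u}
  χ = 3

Answer: 3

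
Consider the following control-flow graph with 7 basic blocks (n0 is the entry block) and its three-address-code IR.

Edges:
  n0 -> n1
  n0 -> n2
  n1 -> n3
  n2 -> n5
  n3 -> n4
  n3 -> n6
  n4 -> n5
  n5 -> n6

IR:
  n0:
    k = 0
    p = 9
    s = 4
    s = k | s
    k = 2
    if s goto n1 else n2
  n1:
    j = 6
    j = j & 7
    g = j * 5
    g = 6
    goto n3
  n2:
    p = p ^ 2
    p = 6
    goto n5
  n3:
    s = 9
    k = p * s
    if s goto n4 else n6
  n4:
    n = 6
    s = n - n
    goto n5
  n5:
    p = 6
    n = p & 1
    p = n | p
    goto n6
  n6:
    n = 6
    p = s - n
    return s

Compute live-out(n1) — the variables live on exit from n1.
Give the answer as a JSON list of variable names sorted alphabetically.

Block summaries:
  n0 def {k,p,s} use ∅
  n1 def {g,j} use ∅
  n2 def {p} use {p}
  n3 def {k,s} use {p}
  n4 def {n,s} use ∅
  n5 def {n,p} use ∅
  n6 def {n,p} use {s}

Backward fixpoint:
  n0: in=∅ out={p,s}
  n1: in={p} out={p}
  n2: in={p,s} out={s}
  n3: in={p} out={s}
  n4: in=∅ out={s}
  n5: in={s} out={s}
  n6: in={s} out=∅

live-out(n1) = ["p"]

Answer: ["p"]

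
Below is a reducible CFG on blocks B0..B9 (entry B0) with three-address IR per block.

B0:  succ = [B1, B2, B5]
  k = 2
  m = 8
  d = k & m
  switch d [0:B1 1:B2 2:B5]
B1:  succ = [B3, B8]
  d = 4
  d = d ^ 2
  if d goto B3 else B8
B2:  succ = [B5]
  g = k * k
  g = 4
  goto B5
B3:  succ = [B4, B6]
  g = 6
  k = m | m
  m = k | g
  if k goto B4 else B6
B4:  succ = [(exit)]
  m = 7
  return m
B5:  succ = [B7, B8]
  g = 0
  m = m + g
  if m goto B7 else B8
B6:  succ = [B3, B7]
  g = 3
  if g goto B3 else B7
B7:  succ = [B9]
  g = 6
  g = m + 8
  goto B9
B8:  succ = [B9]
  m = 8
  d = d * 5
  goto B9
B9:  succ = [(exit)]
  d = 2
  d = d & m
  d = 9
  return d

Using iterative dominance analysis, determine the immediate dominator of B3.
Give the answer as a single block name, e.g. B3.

idom tree: B1←B0 B2←B0 B3←B1 B4←B3 B5←B0 B6←B3 B7←B0 B8←B0 B9←B0
Dom at joins:
  B3: preds {B1,B6}: {B0,B1} ∩ {B0,B1,B3,B6} = {B0,B1}; idom=B1
  B5: preds {B0,B2}: {B0} ∩ {B0,B2} = {B0}; idom=B0
  B7: preds {B5,B6}: {B0,B5} ∩ {B0,B1,B3,B6} = {B0}; idom=B0
  B8: preds {B1,B5}: {B0,B1} ∩ {B0,B5} = {B0}; idom=B0
  B9: preds {B7,B8}: {B0,B7} ∩ {B0,B8} = {B0}; idom=B0

idom(B3) = B1

Answer: B1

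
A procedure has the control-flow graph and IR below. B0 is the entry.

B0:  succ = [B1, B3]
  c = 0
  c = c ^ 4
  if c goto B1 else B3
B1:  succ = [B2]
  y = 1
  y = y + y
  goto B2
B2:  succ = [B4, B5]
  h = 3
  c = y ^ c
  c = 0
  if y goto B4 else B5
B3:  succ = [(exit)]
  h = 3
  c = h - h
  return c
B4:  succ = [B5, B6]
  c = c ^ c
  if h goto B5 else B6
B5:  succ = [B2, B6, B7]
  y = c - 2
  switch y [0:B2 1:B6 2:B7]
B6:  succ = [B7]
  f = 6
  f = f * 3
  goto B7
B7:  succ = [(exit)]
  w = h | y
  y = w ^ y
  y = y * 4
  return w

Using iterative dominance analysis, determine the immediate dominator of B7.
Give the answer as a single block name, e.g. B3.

idom tree: B1←B0 B2←B1 B3←B0 B4←B2 B5←B2 B6←B2 B7←B2
Join-block Dom:
  B2: preds {B1,B5}: {B0,B1} ∩ {B0,B1,B2,B5} = {B0,B1}; idom=B1
  B5: preds {B2,B4}: {B0,B1,B2} ∩ {B0,B1,B2,B4} = {B0,B1,B2}; idom=B2
  B6: preds {B4,B5}: {B0,B1,B2,B4} ∩ {B0,B1,B2,B5} = {B0,B1,B2}; idom=B2
  B7: preds {B5,B6}: {B0,B1,B2,B5} ∩ {B0,B1,B2,B6} = {B0,B1,B2}; idom=B2

idom(B7) = B2

Answer: B2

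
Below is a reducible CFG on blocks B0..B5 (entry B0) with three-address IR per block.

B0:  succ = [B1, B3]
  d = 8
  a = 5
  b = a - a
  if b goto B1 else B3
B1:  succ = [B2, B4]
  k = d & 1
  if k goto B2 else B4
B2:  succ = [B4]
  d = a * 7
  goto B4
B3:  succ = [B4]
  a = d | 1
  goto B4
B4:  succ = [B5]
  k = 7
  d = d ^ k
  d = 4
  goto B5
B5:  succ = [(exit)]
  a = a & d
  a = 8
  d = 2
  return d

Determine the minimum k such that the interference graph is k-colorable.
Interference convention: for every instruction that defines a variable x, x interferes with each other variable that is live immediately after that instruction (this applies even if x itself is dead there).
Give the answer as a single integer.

Block summaries:
  B0: {a,b,d} / ∅
  B1: {k} / {d}
  B2: {d} / {a}
  B3: {a} / {d}
  B4: {d,k} / {d}
  B5: {a,d} / {a,d}

Live sets:
  live B0: ∅→{a,d}
  live B1: {a,d}→{a,d}
  live B2: {a}→{a,d}
  live B3: {d}→{a,d}
  live B4: {a,d}→{a,d}
  live B5: {a,d}→∅

Interference:
  a↔{b,d,k}
  b↔{a,d}
  d↔{a,b,k}
  k↔{a,d}

Registers:
  lower bound: {a,b,d} mutually conflict ⇒ χ ≥ 3
  assign a→r0 b→r2 d→r1 k→r2 — no edge inside a register ⇒ χ ≤ 3
  χ = 3

Answer: 3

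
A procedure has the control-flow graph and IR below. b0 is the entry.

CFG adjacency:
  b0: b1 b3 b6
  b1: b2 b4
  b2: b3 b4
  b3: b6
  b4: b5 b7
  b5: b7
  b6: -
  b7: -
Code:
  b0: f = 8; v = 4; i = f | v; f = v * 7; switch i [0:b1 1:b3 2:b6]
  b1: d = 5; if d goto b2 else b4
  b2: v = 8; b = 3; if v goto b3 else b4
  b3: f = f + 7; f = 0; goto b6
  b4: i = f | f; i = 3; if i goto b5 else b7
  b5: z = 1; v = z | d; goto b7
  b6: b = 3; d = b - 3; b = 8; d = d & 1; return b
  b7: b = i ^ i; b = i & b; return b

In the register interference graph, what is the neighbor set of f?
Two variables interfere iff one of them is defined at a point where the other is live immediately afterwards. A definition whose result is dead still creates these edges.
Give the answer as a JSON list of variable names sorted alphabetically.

Answer: ["b", "d", "i", "v"]

Derivation:
def/use:
  b0: def={f,i,v} ue=∅
  b1: def={d} ue=∅
  b2: def={b,v} ue=∅
  b3: def={f} ue={f}
  b4: def={i} ue={f}
  b5: def={v,z} ue={d}
  b6: def={b,d} ue=∅
  b7: def={b} ue={i}

Liveness:
  b0 li=∅ lo={f}
  b1 li={f} lo={d,f}
  b2 li={d,f} lo={d,f}
  b3 li={f} lo=∅
  b4 li={d,f} lo={d,i}
  b5 li={d,i} lo={i}
  b6 li=∅ lo=∅
  b7 li={i} lo=∅

Interference:
  b↔{d,f,i,v}
  d↔{b,f,i,v,z}
  f↔{b,d,i,v}
  i↔{b,d,f,v,z}
  v↔{b,d,f,i}
  z↔{d,i}

N(f) = ["b", "d", "i", "v"]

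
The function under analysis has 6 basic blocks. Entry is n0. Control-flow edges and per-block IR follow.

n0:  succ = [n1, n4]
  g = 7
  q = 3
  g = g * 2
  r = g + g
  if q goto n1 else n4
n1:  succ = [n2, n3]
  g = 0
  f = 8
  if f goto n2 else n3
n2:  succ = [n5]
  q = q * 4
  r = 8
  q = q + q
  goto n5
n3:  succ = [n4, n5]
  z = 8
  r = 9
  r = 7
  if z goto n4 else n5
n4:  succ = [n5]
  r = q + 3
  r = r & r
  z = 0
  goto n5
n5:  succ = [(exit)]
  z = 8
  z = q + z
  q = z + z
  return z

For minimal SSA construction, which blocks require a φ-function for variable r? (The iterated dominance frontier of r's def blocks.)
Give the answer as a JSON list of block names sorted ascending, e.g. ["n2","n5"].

idom tree: n1←n0 n2←n1 n3←n1 n4←n0 n5←n0
Dom at joins:
  n4: preds {n0,n3}: {n0} ∩ {n0,n1,n3} = {n0}; idom=n0
  n5: preds {n2,n3,n4}: {n0,n1,n2} ∩ {n0,n1,n3} ∩ {n0,n4} = {n0}; idom=n0

DF walk-up:
  join n4 pred n0: · stop@n0
  join n4 pred n3: n3→n1 stop@n0
  join n5 pred n2: n2→n1 stop@n0
  join n5 pred n3: n3→n1 stop@n0
  join n5 pred n4: n4 stop@n0
  n0: DF=∅
  n1: DF={n4,n5}
  n2: DF={n5}
  n3: DF={n4,n5}
  n4: DF={n5}
  n5: DF=∅

φ for r: defs {n0,n2,n3,n4}
  DF⁺ = {n4,n5}

Answer: ["n4", "n5"]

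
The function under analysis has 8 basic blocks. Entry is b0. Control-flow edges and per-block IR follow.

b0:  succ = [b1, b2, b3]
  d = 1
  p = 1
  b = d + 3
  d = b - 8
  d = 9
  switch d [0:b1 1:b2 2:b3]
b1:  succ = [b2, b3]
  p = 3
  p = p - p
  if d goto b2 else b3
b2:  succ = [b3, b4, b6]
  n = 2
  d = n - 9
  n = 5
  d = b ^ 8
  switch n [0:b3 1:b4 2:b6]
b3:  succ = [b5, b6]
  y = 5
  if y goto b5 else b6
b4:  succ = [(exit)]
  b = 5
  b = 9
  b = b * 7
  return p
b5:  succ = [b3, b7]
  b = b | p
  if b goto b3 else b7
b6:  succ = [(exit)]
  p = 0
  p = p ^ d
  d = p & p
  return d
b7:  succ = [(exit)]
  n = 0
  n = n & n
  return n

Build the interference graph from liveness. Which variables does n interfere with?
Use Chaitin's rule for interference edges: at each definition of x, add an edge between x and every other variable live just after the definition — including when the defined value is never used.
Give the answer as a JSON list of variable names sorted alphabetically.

def/use:
  b0: {b,d,p} / ∅
  b1: {p} / {d}
  b2: {d,n} / {b}
  b3: {y} / ∅
  b4: {b} / {p}
  b5: {b} / {b,p}
  b6: {d,p} / {d}
  b7: {n} / ∅

Liveness:
  b0: in=∅ out={b,d,p}
  b1: in={b,d} out={b,d,p}
  b2: in={b,p} out={b,d,p}
  b3: in={b,d,p} out={b,d,p}
  b4: in={p} out=∅
  b5: in={b,d,p} out={b,d,p}
  b6: in={d} out=∅
  b7: in=∅ out=∅

Interfere edges:
  b — {d,n,p,y}
  d — {b,n,p,y}
  n — {b,d,p}
  p — {b,d,n,y}
  y — {b,d,p}

N(n) = ["b", "d", "p"]

Answer: ["b", "d", "p"]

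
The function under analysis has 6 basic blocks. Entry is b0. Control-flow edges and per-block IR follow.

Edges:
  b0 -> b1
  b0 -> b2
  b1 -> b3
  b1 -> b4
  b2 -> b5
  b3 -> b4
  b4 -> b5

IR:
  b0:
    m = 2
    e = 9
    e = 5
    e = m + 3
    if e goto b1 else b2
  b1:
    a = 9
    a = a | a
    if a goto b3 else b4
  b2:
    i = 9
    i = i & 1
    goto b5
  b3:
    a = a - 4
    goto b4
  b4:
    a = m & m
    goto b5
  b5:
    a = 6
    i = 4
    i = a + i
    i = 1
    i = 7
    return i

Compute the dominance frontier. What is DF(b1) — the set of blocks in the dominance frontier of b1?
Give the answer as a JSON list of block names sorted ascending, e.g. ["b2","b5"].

Answer: ["b5"]

Derivation:
idom tree: b1←b0 b2←b0 b3←b1 b4←b1 b5←b0
Dom∩ at merges:
  b4: preds {b1,b3}: {b0,b1} ∩ {b0,b1,b3} = {b0,b1}; idom=b1
  b5: preds {b2,b4}: {b0,b2} ∩ {b0,b1,b4} = {b0}; idom=b0

DF walk-up:
  b4←b1: walk · to b1
  b4←b3: walk b3 to b1
  b5←b2: walk b2 to b0
  b5←b4: walk b4→b1 to b0
  b0 → ∅
  b1 → {b5}
  b2 → {b5}
  b3 → {b4}
  b4 → {b5}
  b5 → ∅

DF(b1) = ["b5"]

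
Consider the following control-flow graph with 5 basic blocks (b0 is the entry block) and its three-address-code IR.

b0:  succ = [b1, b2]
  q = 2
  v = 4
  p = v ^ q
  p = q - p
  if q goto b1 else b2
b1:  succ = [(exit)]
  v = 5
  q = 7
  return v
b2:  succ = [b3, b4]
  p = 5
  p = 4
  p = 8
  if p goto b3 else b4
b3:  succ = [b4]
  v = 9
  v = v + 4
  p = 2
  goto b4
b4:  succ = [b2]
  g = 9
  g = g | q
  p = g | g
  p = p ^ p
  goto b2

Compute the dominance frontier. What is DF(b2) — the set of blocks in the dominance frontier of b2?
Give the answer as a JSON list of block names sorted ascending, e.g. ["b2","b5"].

Answer: ["b2"]

Derivation:
idom tree: b1←b0 b2←b0 b3←b2 b4←b2
Dom at joins:
  b2: preds {b0,b4}: {b0} ∩ {b0,b2,b4} = {b0}; idom=b0
  b4: preds {b2,b3}: {b0,b2} ∩ {b0,b2,b3} = {b0,b2}; idom=b2

DF derivation:
  join b2 pred b0: · stop@b0
  join b2 pred b4: b4→b2 stop@b0
  join b4 pred b2: · stop@b2
  join b4 pred b3: b3 stop@b2
  b0: DF=∅
  b1: DF=∅
  b2: DF={b2}
  b3: DF={b4}
  b4: DF={b2}

DF(b2) = ["b2"]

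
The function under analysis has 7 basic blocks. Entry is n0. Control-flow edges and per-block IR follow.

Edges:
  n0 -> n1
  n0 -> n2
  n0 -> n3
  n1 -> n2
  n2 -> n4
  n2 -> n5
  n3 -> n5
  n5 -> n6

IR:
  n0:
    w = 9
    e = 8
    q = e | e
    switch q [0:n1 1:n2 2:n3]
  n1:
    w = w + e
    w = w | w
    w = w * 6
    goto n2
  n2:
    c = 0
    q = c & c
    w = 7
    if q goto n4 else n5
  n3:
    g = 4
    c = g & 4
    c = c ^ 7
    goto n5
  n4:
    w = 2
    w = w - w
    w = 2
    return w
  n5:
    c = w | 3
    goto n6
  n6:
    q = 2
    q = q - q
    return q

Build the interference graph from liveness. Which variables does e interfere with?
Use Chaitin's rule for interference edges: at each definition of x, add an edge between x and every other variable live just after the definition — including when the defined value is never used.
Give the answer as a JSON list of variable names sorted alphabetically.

Answer: ["q", "w"]

Derivation:
def/use:
  n0: def={e,q,w} ue=∅
  n1: def={w} ue={e,w}
  n2: def={c,q,w} ue=∅
  n3: def={c,g} ue=∅
  n4: def={w} ue=∅
  n5: def={c} ue={w}
  n6: def={q} ue=∅

Live sets:
  n0: in=∅ out={e,w}
  n1: in={e,w} out=∅
  n2: in=∅ out={w}
  n3: in={w} out={w}
  n4: in=∅ out=∅
  n5: in={w} out=∅
  n6: in=∅ out=∅

Conflict graph:
  c: {w}
  e: {q,w}
  g: {w}
  q: {e,w}
  w: {c,e,g,q}

N(e) = ["q", "w"]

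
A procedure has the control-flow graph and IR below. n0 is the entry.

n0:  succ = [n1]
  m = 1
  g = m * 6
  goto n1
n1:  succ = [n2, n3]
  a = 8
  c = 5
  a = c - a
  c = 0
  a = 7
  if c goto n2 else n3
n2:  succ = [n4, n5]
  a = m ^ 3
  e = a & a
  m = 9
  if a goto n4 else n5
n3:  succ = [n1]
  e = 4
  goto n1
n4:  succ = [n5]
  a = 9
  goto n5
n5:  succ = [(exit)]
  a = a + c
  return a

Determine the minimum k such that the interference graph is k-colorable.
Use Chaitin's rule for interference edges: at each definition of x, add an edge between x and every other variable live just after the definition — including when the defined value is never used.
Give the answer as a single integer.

def/use:
  n0: def={g,m} ue=∅
  n1: def={a,c} ue=∅
  n2: def={a,e,m} ue={m}
  n3: def={e} ue=∅
  n4: def={a} ue=∅
  n5: def={a} ue={a,c}

Liveness:
  n0: in=∅ out={m}
  n1: in={m} out={c,m}
  n2: in={c,m} out={a,c}
  n3: in={m} out={m}
  n4: in={c} out={a,c}
  n5: in={a,c} out=∅

Interfere edges:
  a↔{c,e,m}
  c↔{a,e,m}
  e↔{a,c,m}
  g↔{m}
  m↔{a,c,e,g}

Colouring:
  clique {a,c,e,m} ⇒ need ≥ 4
  4-colouring: c0={m}  c1={a,g}  c2={c}  c3={e}
  χ = 4

Answer: 4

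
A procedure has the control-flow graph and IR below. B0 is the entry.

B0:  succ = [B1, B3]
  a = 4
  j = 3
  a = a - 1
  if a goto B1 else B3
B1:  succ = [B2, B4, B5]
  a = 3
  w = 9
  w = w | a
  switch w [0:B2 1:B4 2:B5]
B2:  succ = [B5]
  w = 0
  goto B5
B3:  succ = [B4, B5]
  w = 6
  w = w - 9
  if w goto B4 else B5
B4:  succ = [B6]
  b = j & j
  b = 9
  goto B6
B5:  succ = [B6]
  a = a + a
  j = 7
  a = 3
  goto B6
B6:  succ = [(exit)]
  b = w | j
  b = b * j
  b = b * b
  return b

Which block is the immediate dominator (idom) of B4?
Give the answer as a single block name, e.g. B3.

idom tree: B1←B0 B2←B1 B3←B0 B4←B0 B5←B0 B6←B0
Dom∩ at merges:
  B4: preds {B1,B3}: {B0,B1} ∩ {B0,B3} = {B0}; idom=B0
  B5: preds {B1,B2,B3}: {B0,B1} ∩ {B0,B1,B2} ∩ {B0,B3} = {B0}; idom=B0
  B6: preds {B4,B5}: {B0,B4} ∩ {B0,B5} = {B0}; idom=B0

idom(B4) = B0

Answer: B0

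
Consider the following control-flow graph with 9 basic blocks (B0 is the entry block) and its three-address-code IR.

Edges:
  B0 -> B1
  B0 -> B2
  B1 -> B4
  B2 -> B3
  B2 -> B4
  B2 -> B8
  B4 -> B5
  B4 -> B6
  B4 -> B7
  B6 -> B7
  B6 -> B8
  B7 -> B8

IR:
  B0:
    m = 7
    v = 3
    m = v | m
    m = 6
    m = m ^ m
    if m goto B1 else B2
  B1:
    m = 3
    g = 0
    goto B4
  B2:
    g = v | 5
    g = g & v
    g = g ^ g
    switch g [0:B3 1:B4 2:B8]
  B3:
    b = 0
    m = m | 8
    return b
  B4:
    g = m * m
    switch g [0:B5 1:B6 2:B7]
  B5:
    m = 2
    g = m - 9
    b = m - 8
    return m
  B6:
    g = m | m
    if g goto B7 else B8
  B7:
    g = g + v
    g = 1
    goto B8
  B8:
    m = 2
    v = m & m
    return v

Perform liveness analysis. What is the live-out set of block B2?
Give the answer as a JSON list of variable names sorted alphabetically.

Block summaries:
  B0 def {m,v} use ∅
  B1 def {g,m} use ∅
  B2 def {g} use {v}
  B3 def {b,m} use {m}
  B4 def {g} use {m}
  B5 def {b,g,m} use ∅
  B6 def {g} use {m}
  B7 def {g} use {g,v}
  B8 def {m,v} use ∅

Liveness:
  B0 li=∅ lo={m,v}
  B1 li={v} lo={m,v}
  B2 li={m,v} lo={m,v}
  B3 li={m} lo=∅
  B4 li={m,v} lo={g,m,v}
  B5 li=∅ lo=∅
  B6 li={m,v} lo={g,v}
  B7 li={g,v} lo=∅
  B8 li=∅ lo=∅

live-out(B2) = ["m", "v"]

Answer: ["m", "v"]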